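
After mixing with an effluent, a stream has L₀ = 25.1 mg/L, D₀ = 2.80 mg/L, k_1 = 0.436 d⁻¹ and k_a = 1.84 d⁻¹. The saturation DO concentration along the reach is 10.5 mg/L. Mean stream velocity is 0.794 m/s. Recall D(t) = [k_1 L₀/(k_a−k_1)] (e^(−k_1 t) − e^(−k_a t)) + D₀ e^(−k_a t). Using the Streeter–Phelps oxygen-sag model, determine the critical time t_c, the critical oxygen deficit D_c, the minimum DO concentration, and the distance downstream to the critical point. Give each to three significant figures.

t_c ≈ 0.709 d; D_c ≈ 4.37 mg/L; min DO ≈ 6.13 mg/L; x_c ≈ 48.6 km

With k_a/k_1 = 4.220 and 1 − D₀(k_a−k_1)/(k_1 L₀) = 0.6408,
t_c = ln(4.220 × 0.6408) / (1.84 − 0.436) = ln(2.704) / 1.404 = 0.9948/1.404 = 0.7085 d.
L(t_c) = L₀ e^(−k_1 t_c) = 25.1 × 0.7342 = 18.43 mg/L, and at the critical point k_a D_c = k_1 L, so D_c = (0.436/1.84) × 18.43 = 4.367 mg/L.
Minimum DO = C_s − D_c = 10.5 − 4.367 = 6.133 mg/L.
x_c = v t_c = 0.794 m/s × 0.7085 d × 86400 s/d = 48610 m ≈ 48.6 km.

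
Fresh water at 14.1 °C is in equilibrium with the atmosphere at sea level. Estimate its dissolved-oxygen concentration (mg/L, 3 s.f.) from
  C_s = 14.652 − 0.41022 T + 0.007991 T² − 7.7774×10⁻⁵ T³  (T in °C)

C_s = 14.652 − 0.41022×14.1 + 0.007991×14.1² − 7.7774×10⁻⁵×14.1³ = 10.24 mg/L.

C_s ≈ 10.2 mg/L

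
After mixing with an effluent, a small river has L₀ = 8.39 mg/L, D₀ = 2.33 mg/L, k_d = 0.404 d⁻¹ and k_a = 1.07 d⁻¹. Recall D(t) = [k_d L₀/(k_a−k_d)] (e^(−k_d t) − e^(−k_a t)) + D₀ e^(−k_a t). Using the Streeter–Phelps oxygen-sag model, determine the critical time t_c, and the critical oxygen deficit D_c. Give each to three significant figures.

t_c = [1/(k_a−k_d)] ln[(k_a/k_d)(1 − D₀(k_a−k_d)/(k_d L₀))]
= [1/(1.07−0.404)] ln[(1.07/0.404)(1 − 2.33×0.6660/(0.404×8.39))]
= (1/0.6660) ln[2.649 × 0.5422] = 1.502 × ln(1.436) = 1.502 × 0.3619 = 0.5433 d.
D_c = (k_d/k_a) L₀ e^(−k_d t_c) = (0.404/1.07) × 8.39 × e^(−0.404×0.5433) = 0.3776 × 8.39 × 0.8029 = 2.543 mg/L.

t_c ≈ 0.543 d; D_c ≈ 2.54 mg/L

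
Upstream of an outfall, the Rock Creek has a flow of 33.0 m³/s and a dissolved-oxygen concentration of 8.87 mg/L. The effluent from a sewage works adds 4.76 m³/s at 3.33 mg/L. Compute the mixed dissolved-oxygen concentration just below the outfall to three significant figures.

8.17 mg/L

Flow-weighted mixing: C = (Q_r C_r + Q_w C_w)/(Q_r + Q_w)
= (33.0×8.87 + 4.76×3.33)/(33.0 + 4.76) = 308.6/37.76 = 8.172 mg/L.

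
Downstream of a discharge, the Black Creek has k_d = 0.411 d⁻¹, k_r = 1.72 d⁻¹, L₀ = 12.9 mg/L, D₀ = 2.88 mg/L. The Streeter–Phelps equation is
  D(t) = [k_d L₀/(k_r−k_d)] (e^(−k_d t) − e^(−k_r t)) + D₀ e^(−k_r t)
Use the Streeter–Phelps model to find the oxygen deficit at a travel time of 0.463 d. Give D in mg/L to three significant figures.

k_d L₀/(k_r−k_d) = 0.411×12.9/(1.72−0.411) = 5.302/1.309 = 4.050 mg/L.
e^(−k_d t) = e^(−0.411×0.4630) = 0.8267; e^(−k_r t) = e^(−1.72×0.4630) = 0.4510.
D = 4.050 × (0.8267 − 0.4510) + 2.88 × 0.4510 = 1.522 + 1.299 = 2.821 mg/L.

D ≈ 2.82 mg/L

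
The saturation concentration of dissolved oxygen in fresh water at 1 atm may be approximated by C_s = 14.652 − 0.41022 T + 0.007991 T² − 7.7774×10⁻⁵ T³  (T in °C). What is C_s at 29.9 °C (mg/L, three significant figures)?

C_s ≈ 7.45 mg/L

C_s = 14.652 − 0.41022×29.9 + 0.007991×29.9² − 7.7774×10⁻⁵×29.9³ = 7.451 mg/L.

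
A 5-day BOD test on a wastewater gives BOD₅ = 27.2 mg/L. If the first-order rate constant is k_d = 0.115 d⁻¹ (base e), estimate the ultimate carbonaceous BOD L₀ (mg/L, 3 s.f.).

BOD₅ = L₀(1 − e^(−5k_d)) ⇒ L₀ = BOD₅ / (1 − e^(−5×0.115))
= 27.2 / (1 − 0.5627) = 27.2 / 0.4373 = 62.20 mg/L.

L₀ ≈ 62.2 mg/L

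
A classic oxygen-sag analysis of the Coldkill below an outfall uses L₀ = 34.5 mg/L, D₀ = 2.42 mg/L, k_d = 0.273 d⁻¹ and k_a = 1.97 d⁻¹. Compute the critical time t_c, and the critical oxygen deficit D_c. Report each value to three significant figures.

t_c ≈ 0.827 d; D_c ≈ 3.81 mg/L

With k_a/k_d = 7.216 and 1 − D₀(k_a−k_d)/(k_d L₀) = 0.5640,
t_c = ln(7.216 × 0.5640) / (1.97 − 0.273) = ln(4.070) / 1.697 = 1.404/1.697 = 0.8271 d.
L(t_c) = L₀ e^(−k_d t_c) = 34.5 × 0.7979 = 27.53 mg/L, and at the critical point k_a D_c = k_d L, so D_c = (0.273/1.97) × 27.53 = 3.815 mg/L.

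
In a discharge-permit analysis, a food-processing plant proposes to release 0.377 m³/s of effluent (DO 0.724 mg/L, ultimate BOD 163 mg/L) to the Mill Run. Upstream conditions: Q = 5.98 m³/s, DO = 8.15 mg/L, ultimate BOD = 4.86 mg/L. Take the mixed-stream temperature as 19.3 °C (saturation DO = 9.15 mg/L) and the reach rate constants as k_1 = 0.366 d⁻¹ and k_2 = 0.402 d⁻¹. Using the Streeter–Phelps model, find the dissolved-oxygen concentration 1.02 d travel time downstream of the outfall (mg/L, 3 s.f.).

DO ≈ 4.60 mg/L

Mixed DO = (5.98×8.15 + 0.377×0.724)/(5.98+0.377) = 49.01/6.357 = 7.710 mg/L.
Mixed L₀ = (5.98×4.86 + 0.377×163)/(6.357) = 90.51/6.357 = 14.24 mg/L.
Initial deficit D₀ = C_s − DO₀ = 9.15 − 7.710 = 1.440 mg/L.
D(1.02) = [0.366×14.24/(0.402−0.366)](e^(−0.366×1.02) − e^(−0.402×1.02)) + 1.440 e^(−0.402×1.02)
= 144.8 × (0.6884 − 0.6636) + 1.440 × 0.6636 = 4.549 mg/L.
DO = 9.15 − 4.549 = 4.601 mg/L.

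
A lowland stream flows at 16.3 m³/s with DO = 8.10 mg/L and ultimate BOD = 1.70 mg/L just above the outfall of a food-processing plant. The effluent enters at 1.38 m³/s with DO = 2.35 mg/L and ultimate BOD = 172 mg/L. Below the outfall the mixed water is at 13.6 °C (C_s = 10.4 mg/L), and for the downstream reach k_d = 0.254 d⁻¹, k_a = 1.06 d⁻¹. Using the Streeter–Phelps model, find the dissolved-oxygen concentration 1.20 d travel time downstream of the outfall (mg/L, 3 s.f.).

Mixed DO = (16.3×8.10 + 1.38×2.35)/(16.3+1.38) = 135.3/17.68 = 7.651 mg/L.
Mixed L₀ = (16.3×1.70 + 1.38×172)/(17.68) = 265.1/17.68 = 14.99 mg/L.
Initial deficit D₀ = C_s − DO₀ = 10.4 − 7.651 = 2.749 mg/L.
D(1.20) = [0.254×14.99/(1.06−0.254)](e^(−0.254×1.20) − e^(−1.06×1.20)) + 2.749 e^(−1.06×1.20)
= 4.725 × (0.7373 − 0.2803) + 2.749 × 0.2803 = 2.930 mg/L.
DO = 10.4 − 2.930 = 7.470 mg/L.

DO ≈ 7.47 mg/L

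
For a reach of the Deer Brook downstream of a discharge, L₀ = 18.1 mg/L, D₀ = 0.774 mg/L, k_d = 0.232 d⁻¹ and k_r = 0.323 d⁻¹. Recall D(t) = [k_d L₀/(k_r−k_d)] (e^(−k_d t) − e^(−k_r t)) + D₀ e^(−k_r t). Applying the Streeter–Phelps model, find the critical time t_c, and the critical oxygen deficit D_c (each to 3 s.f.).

t_c ≈ 3.45 d; D_c ≈ 5.84 mg/L

t_c = [1/(k_r−k_d)] ln[(k_r/k_d)(1 − D₀(k_r−k_d)/(k_d L₀))]
= [1/(0.323−0.232)] ln[(0.323/0.232)(1 − 0.774×0.09100/(0.232×18.1))]
= (1/0.09100) ln[1.392 × 0.9832] = 10.99 × ln(1.369) = 10.99 × 0.3140 = 3.451 d.
D_c = (k_d/k_r) L₀ e^(−k_d t_c) = (0.232/0.323) × 18.1 × e^(−0.232×3.451) = 0.7183 × 18.1 × 0.4491 = 5.838 mg/L.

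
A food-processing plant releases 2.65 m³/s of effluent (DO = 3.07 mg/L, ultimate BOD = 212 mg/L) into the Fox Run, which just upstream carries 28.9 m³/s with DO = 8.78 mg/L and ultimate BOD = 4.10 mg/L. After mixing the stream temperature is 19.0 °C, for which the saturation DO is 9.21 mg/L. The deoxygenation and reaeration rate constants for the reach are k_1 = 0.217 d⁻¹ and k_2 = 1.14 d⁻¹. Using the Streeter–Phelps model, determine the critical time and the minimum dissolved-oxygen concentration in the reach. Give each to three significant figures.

t_c ≈ 1.58 d; minimum DO ≈ 6.30 mg/L

Mixed DO = (28.9×8.78 + 2.65×3.07)/(28.9+2.65) = 261.9/31.55 = 8.300 mg/L.
Mixed L₀ = (28.9×4.10 + 2.65×212)/(31.55) = 680.3/31.55 = 21.56 mg/L.
Initial deficit D₀ = C_s − DO₀ = 9.21 − 8.300 = 0.9096 mg/L.
t_c = (1/0.9230) ln[(1.14/0.217)(1 − 0.9096×0.9230/(0.217×21.56))] = 1.083 × ln(4.311) = 1.583 d.
D_c = (0.217/1.14) × 21.56 × e^(−0.217×1.583) = 0.1904 × 21.56 × 0.7093 = 2.911 mg/L.
Minimum DO = 9.21 − 2.911 = 6.299 mg/L.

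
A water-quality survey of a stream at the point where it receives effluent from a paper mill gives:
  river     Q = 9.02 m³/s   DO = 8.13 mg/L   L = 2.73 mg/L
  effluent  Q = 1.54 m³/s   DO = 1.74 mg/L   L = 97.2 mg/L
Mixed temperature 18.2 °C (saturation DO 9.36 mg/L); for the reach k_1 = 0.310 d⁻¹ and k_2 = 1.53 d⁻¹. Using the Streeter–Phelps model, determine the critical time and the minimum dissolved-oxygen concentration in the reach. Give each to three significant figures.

t_c ≈ 0.715 d; minimum DO ≈ 6.68 mg/L

Mixed DO = (9.02×8.13 + 1.54×1.74)/(9.02+1.54) = 76.01/10.56 = 7.198 mg/L.
Mixed L₀ = (9.02×2.73 + 1.54×97.2)/(10.56) = 174.3/10.56 = 16.51 mg/L.
Initial deficit D₀ = C_s − DO₀ = 9.36 − 7.198 = 2.162 mg/L.
t_c = (1/1.220) ln[(1.53/0.310)(1 − 2.162×1.220/(0.310×16.51))] = 0.8197 × ln(2.392) = 0.7147 d.
D_c = (0.310/1.53) × 16.51 × e^(−0.310×0.7147) = 0.2026 × 16.51 × 0.8013 = 2.680 mg/L.
Minimum DO = 9.36 − 2.680 = 6.680 mg/L.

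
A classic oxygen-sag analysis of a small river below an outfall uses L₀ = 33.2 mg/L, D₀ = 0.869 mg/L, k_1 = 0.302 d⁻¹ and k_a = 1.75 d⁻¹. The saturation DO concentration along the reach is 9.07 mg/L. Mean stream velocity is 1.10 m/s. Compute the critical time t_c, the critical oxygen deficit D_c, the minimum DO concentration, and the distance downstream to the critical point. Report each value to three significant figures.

t_c ≈ 1.12 d; D_c ≈ 4.08 mg/L; min DO ≈ 4.99 mg/L; x_c ≈ 107 km

With k_a/k_1 = 5.795 and 1 − D₀(k_a−k_1)/(k_1 L₀) = 0.8745,
t_c = ln(5.795 × 0.8745) / (1.75 − 0.302) = ln(5.067) / 1.448 = 1.623/1.448 = 1.121 d.
D_c = (k_1/k_a) L₀ e^(−k_1 t_c) = (0.302/1.75) × 33.2 × e^(−0.302×1.121) = 0.1726 × 33.2 × 0.7129 = 4.084 mg/L.
Minimum DO = C_s − D_c = 9.07 − 4.084 = 4.986 mg/L.
x_c = v t_c = 1.10 m/s × 1.121 d × 86400 s/d = 106500 m ≈ 107 km.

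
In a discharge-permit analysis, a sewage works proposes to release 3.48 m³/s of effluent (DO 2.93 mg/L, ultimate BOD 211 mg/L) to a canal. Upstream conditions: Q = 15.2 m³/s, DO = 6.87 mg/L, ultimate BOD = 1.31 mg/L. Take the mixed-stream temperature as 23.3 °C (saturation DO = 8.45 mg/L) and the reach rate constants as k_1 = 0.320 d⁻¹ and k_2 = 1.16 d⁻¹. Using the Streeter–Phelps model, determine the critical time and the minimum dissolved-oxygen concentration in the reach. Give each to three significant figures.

Mixed DO = (15.2×6.87 + 3.48×2.93)/(15.2+3.48) = 114.6/18.68 = 6.136 mg/L.
Mixed L₀ = (15.2×1.31 + 3.48×211)/(18.68) = 754.2/18.68 = 40.37 mg/L.
Initial deficit D₀ = C_s − DO₀ = 8.45 − 6.136 = 2.314 mg/L.
t_c = (1/0.8400) ln[(1.16/0.320)(1 − 2.314×0.8400/(0.320×40.37))] = 1.190 × ln(3.080) = 1.339 d.
D_c = (0.320/1.16) × 40.37 × e^(−0.320×1.339) = 0.2759 × 40.37 × 0.6515 = 7.256 mg/L.
Minimum DO = 8.45 − 7.256 = 1.194 mg/L.

t_c ≈ 1.34 d; minimum DO ≈ 1.19 mg/L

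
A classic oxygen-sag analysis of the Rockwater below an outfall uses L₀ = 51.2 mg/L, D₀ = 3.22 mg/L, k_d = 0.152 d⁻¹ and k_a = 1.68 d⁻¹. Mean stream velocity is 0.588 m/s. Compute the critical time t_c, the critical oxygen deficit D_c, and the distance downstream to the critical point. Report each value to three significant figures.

t_c = [1/(k_a−k_d)] ln[(k_a/k_d)(1 − D₀(k_a−k_d)/(k_d L₀))]
= [1/(1.68−0.152)] ln[(1.68/0.152)(1 − 3.22×1.528/(0.152×51.2))]
= (1/1.528) ln[11.05 × 0.3678] = 0.6545 × ln(4.065) = 0.6545 × 1.402 = 0.9178 d.
D_c = (k_d/k_a) L₀ e^(−k_d t_c) = (0.152/1.68) × 51.2 × e^(−0.152×0.9178) = 0.09048 × 51.2 × 0.8698 = 4.029 mg/L.
x_c = v t_c = 0.588 m/s × 0.9178 d × 86400 s/d = 46630 m ≈ 46.6 km.

t_c ≈ 0.918 d; D_c ≈ 4.03 mg/L; x_c ≈ 46.6 km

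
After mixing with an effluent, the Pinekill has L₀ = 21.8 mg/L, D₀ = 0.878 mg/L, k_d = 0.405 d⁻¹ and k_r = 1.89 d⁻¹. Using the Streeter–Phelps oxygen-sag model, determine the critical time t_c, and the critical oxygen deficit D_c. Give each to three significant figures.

t_c ≈ 0.930 d; D_c ≈ 3.21 mg/L

With k_r/k_d = 4.667 and 1 − D₀(k_r−k_d)/(k_d L₀) = 0.8523,
t_c = ln(4.667 × 0.8523) / (1.89 − 0.405) = ln(3.978) / 1.485 = 1.381/1.485 = 0.9297 d.
L(t_c) = L₀ e^(−k_d t_c) = 21.8 × 0.6862 = 14.96 mg/L, and at the critical point k_r D_c = k_d L, so D_c = (0.405/1.89) × 14.96 = 3.206 mg/L.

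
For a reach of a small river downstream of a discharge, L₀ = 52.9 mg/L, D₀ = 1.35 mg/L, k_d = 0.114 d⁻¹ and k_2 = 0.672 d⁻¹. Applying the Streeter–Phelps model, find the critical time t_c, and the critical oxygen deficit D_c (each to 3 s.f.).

With k_2/k_d = 5.895 and 1 − D₀(k_2−k_d)/(k_d L₀) = 0.8751,
t_c = ln(5.895 × 0.8751) / (0.672 − 0.114) = ln(5.158) / 0.5580 = 1.641/0.5580 = 2.940 d.
L(t_c) = L₀ e^(−k_d t_c) = 52.9 × 0.7152 = 37.83 mg/L, and at the critical point k_2 D_c = k_d L, so D_c = (0.114/0.672) × 37.83 = 6.418 mg/L.

t_c ≈ 2.94 d; D_c ≈ 6.42 mg/L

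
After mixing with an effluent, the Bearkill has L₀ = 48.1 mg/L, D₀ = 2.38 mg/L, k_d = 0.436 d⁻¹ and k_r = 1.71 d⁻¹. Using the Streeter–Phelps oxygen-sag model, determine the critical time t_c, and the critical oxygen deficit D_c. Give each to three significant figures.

With k_r/k_d = 3.922 and 1 − D₀(k_r−k_d)/(k_d L₀) = 0.8554,
t_c = ln(3.922 × 0.8554) / (1.71 − 0.436) = ln(3.355) / 1.274 = 1.210/1.274 = 0.9501 d.
L(t_c) = L₀ e^(−k_d t_c) = 48.1 × 0.6608 = 31.79 mg/L, and at the critical point k_r D_c = k_d L, so D_c = (0.436/1.71) × 31.79 = 8.105 mg/L.

t_c ≈ 0.950 d; D_c ≈ 8.10 mg/L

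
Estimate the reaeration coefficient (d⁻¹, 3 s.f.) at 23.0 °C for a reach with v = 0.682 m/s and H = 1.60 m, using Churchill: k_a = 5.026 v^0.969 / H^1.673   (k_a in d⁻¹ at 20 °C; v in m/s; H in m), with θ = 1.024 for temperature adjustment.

k_a(20) = 5.026 × 0.682^0.969 / 1.60^1.673 = 5.026 × 0.6901 / 2.195 = 1.580 d⁻¹.
k_a(23.0) = 1.580 × 1.024^(23.0−20) = 1.580 × 1.074 = 1.697 d⁻¹.

k_a ≈ 1.70 d⁻¹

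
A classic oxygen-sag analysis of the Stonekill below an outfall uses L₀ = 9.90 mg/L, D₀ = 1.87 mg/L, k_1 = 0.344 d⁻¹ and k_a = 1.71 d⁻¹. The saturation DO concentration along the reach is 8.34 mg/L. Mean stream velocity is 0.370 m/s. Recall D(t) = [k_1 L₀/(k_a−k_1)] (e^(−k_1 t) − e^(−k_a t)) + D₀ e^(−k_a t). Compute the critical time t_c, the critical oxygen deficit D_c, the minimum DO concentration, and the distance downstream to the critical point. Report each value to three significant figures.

At the critical point dD/dt = 0, so k_1 L₀ e^(−k_1 t) = k_a D. Substituting D(t) from the Streeter–Phelps equation and solving for t gives
t_c = ln[(k_a/k_1)(1 − D₀(k_a−k_1)/(k_1 L₀))] / (k_a−k_1).
Here k_a−k_1 = 1.366 d⁻¹ and 1 − D₀(k_a−k_1)/(k_1 L₀) = 1 − 1.87×1.366/(0.344×9.90) = 0.2499, so
t_c = ln(4.971 × 0.2499) / 1.366 = 0.2171 / 1.366 = 0.1589 d.
L(t_c) = L₀ e^(−k_1 t_c) = 9.90 × 0.9468 = 9.373 mg/L, and at the critical point k_a D_c = k_1 L, so D_c = (0.344/1.71) × 9.373 = 1.886 mg/L.
Minimum DO = C_s − D_c = 8.34 − 1.886 = 6.454 mg/L.
x_c = v t_c = 0.370 m/s × 0.1589 d × 86400 s/d = 5080 m ≈ 5.08 km.

t_c ≈ 0.159 d; D_c ≈ 1.89 mg/L; min DO ≈ 6.45 mg/L; x_c ≈ 5.08 km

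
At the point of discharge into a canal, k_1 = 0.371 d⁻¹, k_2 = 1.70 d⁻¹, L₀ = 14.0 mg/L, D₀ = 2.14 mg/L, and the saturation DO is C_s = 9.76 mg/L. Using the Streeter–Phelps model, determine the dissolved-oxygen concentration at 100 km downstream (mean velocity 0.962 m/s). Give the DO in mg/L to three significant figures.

DO ≈ 7.49 mg/L

Travel time t = x/v = 100 km / (0.962 m/s) = 100000 m / 0.962 m/s = 104000 s = 1.203 d.
k_1 L₀/(k_2−k_1) = 0.371×14.0/(1.70−0.371) = 5.194/1.329 = 3.908 mg/L.
e^(−k_1 t) = e^(−0.371×1.203) = 0.6400; e^(−k_2 t) = e^(−1.70×1.203) = 0.1293.
D = 3.908 × (0.6400 − 0.1293) + 2.14 × 0.1293 = 1.996 + 0.2768 = 2.272 mg/L.
DO = C_s − D = 9.76 − 2.272 = 7.488 mg/L.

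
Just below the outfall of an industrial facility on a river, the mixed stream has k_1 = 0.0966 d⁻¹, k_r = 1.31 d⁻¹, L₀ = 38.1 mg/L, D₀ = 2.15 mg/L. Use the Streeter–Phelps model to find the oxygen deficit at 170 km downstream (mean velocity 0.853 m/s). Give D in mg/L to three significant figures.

D ≈ 2.38 mg/L

Travel time t = x/v = 170 km / (0.853 m/s) = 170000 m / 0.853 m/s = 199300 s = 2.307 d.
k_1 L₀/(k_r−k_1) = 0.0966×38.1/(1.31−0.0966) = 3.680/1.213 = 3.033 mg/L.
e^(−k_1 t) = e^(−0.0966×2.307) = 0.8003; e^(−k_r t) = e^(−1.31×2.307) = 0.04872.
D = 3.033 × (0.8003 − 0.04872) + 2.15 × 0.04872 = 2.280 + 0.1047 = 2.384 mg/L.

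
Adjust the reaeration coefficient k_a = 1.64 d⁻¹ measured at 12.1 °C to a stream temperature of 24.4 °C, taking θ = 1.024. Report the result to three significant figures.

k_a ≈ 2.20 d⁻¹

k_a(T₂) = k_a(T₁) · θ^(T₂−T₁) = 1.64 × 1.024^(24.4−12.1)
= 1.64 × 1.024^12.3 = 1.64 × 1.339 = 2.195 d⁻¹.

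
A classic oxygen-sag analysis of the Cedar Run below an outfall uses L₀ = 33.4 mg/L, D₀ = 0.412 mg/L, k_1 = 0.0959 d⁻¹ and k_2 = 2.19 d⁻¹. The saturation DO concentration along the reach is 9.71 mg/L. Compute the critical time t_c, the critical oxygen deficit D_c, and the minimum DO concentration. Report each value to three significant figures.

t_c = [1/(k_2−k_1)] ln[(k_2/k_1)(1 − D₀(k_2−k_1)/(k_1 L₀))]
= [1/(2.19−0.0959)] ln[(2.19/0.0959)(1 − 0.412×2.094/(0.0959×33.4))]
= (1/2.094) ln[22.84 × 0.7306] = 0.4775 × ln(16.69) = 0.4775 × 2.815 = 1.344 d.
D_c = (k_1/k_2) L₀ e^(−k_1 t_c) = (0.0959/2.19) × 33.4 × e^(−0.0959×1.344) = 0.04379 × 33.4 × 0.8791 = 1.286 mg/L.
Minimum DO = C_s − D_c = 9.71 − 1.286 = 8.424 mg/L.

t_c ≈ 1.34 d; D_c ≈ 1.29 mg/L; min DO ≈ 8.42 mg/L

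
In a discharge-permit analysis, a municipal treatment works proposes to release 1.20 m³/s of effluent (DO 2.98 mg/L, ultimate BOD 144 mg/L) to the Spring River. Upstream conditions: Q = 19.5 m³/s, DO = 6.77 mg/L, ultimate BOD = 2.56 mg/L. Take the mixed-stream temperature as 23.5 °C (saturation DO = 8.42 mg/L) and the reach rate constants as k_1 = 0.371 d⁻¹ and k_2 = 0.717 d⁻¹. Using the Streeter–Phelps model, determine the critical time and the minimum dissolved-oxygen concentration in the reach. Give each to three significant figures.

Mixed DO = (19.5×6.77 + 1.20×2.98)/(19.5+1.20) = 135.6/20.70 = 6.550 mg/L.
Mixed L₀ = (19.5×2.56 + 1.20×144)/(20.70) = 222.7/20.70 = 10.76 mg/L.
Initial deficit D₀ = C_s − DO₀ = 8.42 − 6.550 = 1.870 mg/L.
t_c = (1/0.3460) ln[(0.717/0.371)(1 − 1.870×0.3460/(0.371×10.76))] = 2.890 × ln(1.619) = 1.393 d.
D_c = (0.371/0.717) × 10.76 × e^(−0.371×1.393) = 0.5174 × 10.76 × 0.5964 = 3.320 mg/L.
Minimum DO = 8.42 − 3.320 = 5.100 mg/L.

t_c ≈ 1.39 d; minimum DO ≈ 5.10 mg/L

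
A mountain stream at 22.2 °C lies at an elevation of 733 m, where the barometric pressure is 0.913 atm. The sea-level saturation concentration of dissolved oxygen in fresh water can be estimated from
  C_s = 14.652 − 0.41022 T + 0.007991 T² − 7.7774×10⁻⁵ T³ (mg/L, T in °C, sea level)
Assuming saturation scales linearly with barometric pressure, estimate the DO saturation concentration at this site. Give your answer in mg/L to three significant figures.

C_s ≈ 7.88 mg/L

At sea level: C_s = 14.652 − 0.41022×22.2 + 0.007991×22.2² − 7.7774×10⁻⁵×22.2³ = 8.632 mg/L.
Pressure correction: C_s' = 8.632 × 0.913 = 7.881 mg/L.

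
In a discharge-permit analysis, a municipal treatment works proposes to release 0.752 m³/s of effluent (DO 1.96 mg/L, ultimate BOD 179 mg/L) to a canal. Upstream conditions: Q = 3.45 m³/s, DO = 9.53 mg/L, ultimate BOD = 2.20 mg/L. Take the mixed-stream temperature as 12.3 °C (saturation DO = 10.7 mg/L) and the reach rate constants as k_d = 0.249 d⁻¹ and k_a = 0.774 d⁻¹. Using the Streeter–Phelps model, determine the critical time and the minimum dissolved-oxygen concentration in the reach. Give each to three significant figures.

Mixed DO = (3.45×9.53 + 0.752×1.96)/(3.45+0.752) = 34.35/4.202 = 8.175 mg/L.
Mixed L₀ = (3.45×2.20 + 0.752×179)/(4.202) = 142.2/4.202 = 33.84 mg/L.
Initial deficit D₀ = C_s − DO₀ = 10.7 − 8.175 = 2.525 mg/L.
t_c = (1/0.5250) ln[(0.774/0.249)(1 − 2.525×0.5250/(0.249×33.84))] = 1.905 × ln(2.619) = 1.834 d.
D_c = (0.249/0.774) × 33.84 × e^(−0.249×1.834) = 0.3217 × 33.84 × 0.6334 = 6.895 mg/L.
Minimum DO = 10.7 − 6.895 = 3.805 mg/L.

t_c ≈ 1.83 d; minimum DO ≈ 3.80 mg/L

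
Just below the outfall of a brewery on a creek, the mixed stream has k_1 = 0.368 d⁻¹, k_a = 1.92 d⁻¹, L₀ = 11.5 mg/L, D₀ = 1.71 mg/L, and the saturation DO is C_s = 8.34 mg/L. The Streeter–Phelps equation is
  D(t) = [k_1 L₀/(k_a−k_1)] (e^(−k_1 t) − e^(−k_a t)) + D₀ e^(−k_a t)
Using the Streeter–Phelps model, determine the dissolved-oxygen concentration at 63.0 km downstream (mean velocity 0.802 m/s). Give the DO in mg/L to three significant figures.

Travel time t = x/v = 63.0 km / (0.802 m/s) = 63000 m / 0.802 m/s = 78550 s = 0.9092 d.
k_1 L₀/(k_a−k_1) = 0.368×11.5/(1.92−0.368) = 4.232/1.552 = 2.727 mg/L.
e^(−k_1 t) = e^(−0.368×0.9092) = 0.7156; e^(−k_a t) = e^(−1.92×0.9092) = 0.1745.
D = 2.727 × (0.7156 − 0.1745) + 1.71 × 0.1745 = 1.475 + 0.2985 = 1.774 mg/L.
DO = C_s − D = 8.34 − 1.774 = 6.566 mg/L.

DO ≈ 6.57 mg/L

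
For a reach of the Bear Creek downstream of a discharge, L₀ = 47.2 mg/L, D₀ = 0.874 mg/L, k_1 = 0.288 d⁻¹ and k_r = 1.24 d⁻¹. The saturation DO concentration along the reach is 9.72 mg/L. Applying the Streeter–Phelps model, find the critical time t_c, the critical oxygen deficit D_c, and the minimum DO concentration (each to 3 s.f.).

With k_r/k_1 = 4.306 and 1 − D₀(k_r−k_1)/(k_1 L₀) = 0.9388,
t_c = ln(4.306 × 0.9388) / (1.24 − 0.288) = ln(4.042) / 0.9520 = 1.397/0.9520 = 1.467 d.
D_c = (k_1/k_r) L₀ e^(−k_1 t_c) = (0.288/1.24) × 47.2 × e^(−0.288×1.467) = 0.2323 × 47.2 × 0.6554 = 7.185 mg/L.
Minimum DO = C_s − D_c = 9.72 − 7.185 = 2.535 mg/L.

t_c ≈ 1.47 d; D_c ≈ 7.18 mg/L; min DO ≈ 2.54 mg/L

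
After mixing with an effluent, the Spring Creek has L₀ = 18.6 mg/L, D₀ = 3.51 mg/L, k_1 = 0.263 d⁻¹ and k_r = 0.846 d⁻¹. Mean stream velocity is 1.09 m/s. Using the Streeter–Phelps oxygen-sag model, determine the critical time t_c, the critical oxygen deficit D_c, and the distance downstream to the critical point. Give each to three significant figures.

t_c ≈ 1.07 d; D_c ≈ 4.36 mg/L; x_c ≈ 101 km

t_c = [1/(k_r−k_1)] ln[(k_r/k_1)(1 − D₀(k_r−k_1)/(k_1 L₀))]
= [1/(0.846−0.263)] ln[(0.846/0.263)(1 − 3.51×0.5830/(0.263×18.6))]
= (1/0.5830) ln[3.217 × 0.5817] = 1.715 × ln(1.871) = 1.715 × 0.6265 = 1.075 d.
L(t_c) = L₀ e^(−k_1 t_c) = 18.6 × 0.7538 = 14.02 mg/L, and at the critical point k_r D_c = k_1 L, so D_c = (0.263/0.846) × 14.02 = 4.359 mg/L.
x_c = v t_c = 1.09 m/s × 1.075 d × 86400 s/d = 101200 m ≈ 101 km.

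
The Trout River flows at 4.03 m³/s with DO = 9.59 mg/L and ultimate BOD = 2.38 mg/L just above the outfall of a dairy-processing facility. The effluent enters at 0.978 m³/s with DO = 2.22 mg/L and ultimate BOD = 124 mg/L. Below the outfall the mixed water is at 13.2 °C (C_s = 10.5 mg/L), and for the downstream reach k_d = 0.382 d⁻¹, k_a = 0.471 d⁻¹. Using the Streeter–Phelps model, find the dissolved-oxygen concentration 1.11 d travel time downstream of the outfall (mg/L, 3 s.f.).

DO ≈ 2.20 mg/L

Mixed DO = (4.03×9.59 + 0.978×2.22)/(4.03+0.978) = 40.82/5.008 = 8.151 mg/L.
Mixed L₀ = (4.03×2.38 + 0.978×124)/(5.008) = 130.9/5.008 = 26.13 mg/L.
Initial deficit D₀ = C_s − DO₀ = 10.5 − 8.151 = 2.349 mg/L.
D(1.11) = [0.382×26.13/(0.471−0.382)](e^(−0.382×1.11) − e^(−0.471×1.11)) + 2.349 e^(−0.471×1.11)
= 112.2 × (0.6544 − 0.5929) + 2.349 × 0.5929 = 8.297 mg/L.
DO = 10.5 − 8.297 = 2.203 mg/L.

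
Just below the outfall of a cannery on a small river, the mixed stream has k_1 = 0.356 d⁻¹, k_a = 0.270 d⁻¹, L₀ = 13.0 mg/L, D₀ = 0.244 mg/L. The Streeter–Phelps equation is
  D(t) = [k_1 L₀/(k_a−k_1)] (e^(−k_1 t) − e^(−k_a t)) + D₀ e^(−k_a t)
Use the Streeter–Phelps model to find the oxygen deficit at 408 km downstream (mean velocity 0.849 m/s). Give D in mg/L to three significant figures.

Travel time t = x/v = 408 km / (0.849 m/s) = 408000 m / 0.849 m/s = 480600 s = 5.562 d.
k_1 L₀/(k_a−k_1) = 0.356×13.0/(0.270−0.356) = 4.628/-0.08600 = -53.81 mg/L.
e^(−k_1 t) = e^(−0.356×5.562) = 0.1381; e^(−k_a t) = e^(−0.270×5.562) = 0.2227.
D = -53.81 × (0.1381 − 0.2227) + 0.244 × 0.2227 = 4.557 + 0.05435 = 4.611 mg/L.

D ≈ 4.61 mg/L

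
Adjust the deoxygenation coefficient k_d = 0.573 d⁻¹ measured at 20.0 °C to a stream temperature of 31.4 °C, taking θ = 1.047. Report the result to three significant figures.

k_d ≈ 0.967 d⁻¹

k_d(T₂) = k_d(T₁) · θ^(T₂−T₁) = 0.573 × 1.047^(31.4−20.0)
= 0.573 × 1.047^11.4 = 0.573 × 1.688 = 0.9673 d⁻¹.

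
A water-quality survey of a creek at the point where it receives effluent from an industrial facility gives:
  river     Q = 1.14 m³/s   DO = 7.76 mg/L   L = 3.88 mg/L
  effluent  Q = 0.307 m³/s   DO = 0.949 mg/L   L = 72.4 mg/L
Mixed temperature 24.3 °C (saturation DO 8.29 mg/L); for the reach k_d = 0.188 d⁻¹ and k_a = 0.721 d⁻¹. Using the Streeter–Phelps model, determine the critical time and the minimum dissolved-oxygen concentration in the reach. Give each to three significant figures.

Mixed DO = (1.14×7.76 + 0.307×0.949)/(1.14+0.307) = 9.138/1.447 = 6.315 mg/L.
Mixed L₀ = (1.14×3.88 + 0.307×72.4)/(1.447) = 26.65/1.447 = 18.42 mg/L.
Initial deficit D₀ = C_s − DO₀ = 8.29 − 6.315 = 1.975 mg/L.
t_c = (1/0.5330) ln[(0.721/0.188)(1 − 1.975×0.5330/(0.188×18.42))] = 1.876 × ln(2.669) = 1.842 d.
D_c = (0.188/0.721) × 18.42 × e^(−0.188×1.842) = 0.2607 × 18.42 × 0.7073 = 3.397 mg/L.
Minimum DO = 8.29 − 3.397 = 4.893 mg/L.

t_c ≈ 1.84 d; minimum DO ≈ 4.89 mg/L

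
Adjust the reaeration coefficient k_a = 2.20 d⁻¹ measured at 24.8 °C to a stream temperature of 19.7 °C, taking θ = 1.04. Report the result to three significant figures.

k_a ≈ 1.80 d⁻¹

k_a(T₂) = k_a(T₁) · θ^(T₂−T₁) = 2.20 × 1.04^(19.7−24.8)
= 2.20 × 1.04^-5.10 = 2.20 × 0.8187 = 1.801 d⁻¹.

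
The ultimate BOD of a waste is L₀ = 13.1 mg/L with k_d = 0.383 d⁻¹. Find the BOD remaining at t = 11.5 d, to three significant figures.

L_t = L₀ e^(−k_d t) = 13.1 × e^(−0.383×11.5) = 13.1 × 0.01222 = 0.1601 mg/L.

L ≈ 0.160 mg/L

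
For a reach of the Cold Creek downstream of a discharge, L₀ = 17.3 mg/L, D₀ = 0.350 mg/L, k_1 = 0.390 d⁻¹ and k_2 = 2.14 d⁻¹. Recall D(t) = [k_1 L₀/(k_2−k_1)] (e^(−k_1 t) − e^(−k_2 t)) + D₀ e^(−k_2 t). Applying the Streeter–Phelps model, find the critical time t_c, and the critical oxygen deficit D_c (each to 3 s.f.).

t_c = [1/(k_2−k_1)] ln[(k_2/k_1)(1 − D₀(k_2−k_1)/(k_1 L₀))]
= [1/(2.14−0.390)] ln[(2.14/0.390)(1 − 0.350×1.750/(0.390×17.3))]
= (1/1.750) ln[5.487 × 0.9092] = 0.5714 × ln(4.989) = 0.5714 × 1.607 = 0.9184 d.
L(t_c) = L₀ e^(−k_1 t_c) = 17.3 × 0.6989 = 12.09 mg/L, and at the critical point k_2 D_c = k_1 L, so D_c = (0.390/2.14) × 12.09 = 2.204 mg/L.

t_c ≈ 0.918 d; D_c ≈ 2.20 mg/L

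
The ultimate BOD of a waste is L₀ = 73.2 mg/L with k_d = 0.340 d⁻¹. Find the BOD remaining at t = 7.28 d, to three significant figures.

L_t = L₀ e^(−k_d t) = 73.2 × e^(−0.340×7.28) = 73.2 × 0.08415 = 6.159 mg/L.

L ≈ 6.16 mg/L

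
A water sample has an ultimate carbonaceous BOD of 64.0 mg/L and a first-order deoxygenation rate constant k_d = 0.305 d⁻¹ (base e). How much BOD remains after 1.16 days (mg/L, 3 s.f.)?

L_t = L₀ e^(−k_d t) = 64.0 × e^(−0.305×1.16) = 64.0 × 0.7020 = 44.93 mg/L.

L ≈ 44.9 mg/L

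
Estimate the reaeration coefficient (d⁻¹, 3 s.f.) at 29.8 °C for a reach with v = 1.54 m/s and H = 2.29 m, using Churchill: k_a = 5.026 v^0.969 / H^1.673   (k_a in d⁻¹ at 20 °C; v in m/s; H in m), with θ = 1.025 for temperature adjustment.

k_a(20) = 5.026 × 1.54^0.969 / 2.29^1.673 = 5.026 × 1.520 / 3.999 = 1.910 d⁻¹.
k_a(29.8) = 1.910 × 1.025^(29.8−20) = 1.910 × 1.274 = 2.432 d⁻¹.

k_a ≈ 2.43 d⁻¹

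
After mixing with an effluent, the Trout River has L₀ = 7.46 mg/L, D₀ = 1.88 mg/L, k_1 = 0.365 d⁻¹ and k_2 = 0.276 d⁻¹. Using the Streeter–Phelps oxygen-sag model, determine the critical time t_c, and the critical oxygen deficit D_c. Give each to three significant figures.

t_c = [1/(k_2−k_1)] ln[(k_2/k_1)(1 − D₀(k_2−k_1)/(k_1 L₀))]
= [1/(0.276−0.365)] ln[(0.276/0.365)(1 − 1.88×-0.08900/(0.365×7.46))]
= (1/-0.08900) ln[0.7562 × 1.061] = -11.24 × ln(0.8026) = -11.24 × -0.2199 = 2.470 d.
D_c = (k_1/k_2) L₀ e^(−k_1 t_c) = (0.365/0.276) × 7.46 × e^(−0.365×2.470) = 1.322 × 7.46 × 0.4059 = 4.004 mg/L.

t_c ≈ 2.47 d; D_c ≈ 4.00 mg/L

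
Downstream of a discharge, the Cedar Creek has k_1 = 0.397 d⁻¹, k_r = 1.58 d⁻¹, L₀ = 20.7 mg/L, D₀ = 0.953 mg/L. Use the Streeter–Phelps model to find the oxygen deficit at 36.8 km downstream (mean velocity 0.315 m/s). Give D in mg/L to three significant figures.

D ≈ 3.35 mg/L

Travel time t = x/v = 36.8 km / (0.315 m/s) = 36800 m / 0.315 m/s = 116800 s = 1.352 d.
k_1 L₀/(k_r−k_1) = 0.397×20.7/(1.58−0.397) = 8.218/1.183 = 6.947 mg/L.
e^(−k_1 t) = e^(−0.397×1.352) = 0.5846; e^(−k_r t) = e^(−1.58×1.352) = 0.1181.
D = 6.947 × (0.5846 − 0.1181) + 0.953 × 0.1181 = 3.241 + 0.1125 = 3.353 mg/L.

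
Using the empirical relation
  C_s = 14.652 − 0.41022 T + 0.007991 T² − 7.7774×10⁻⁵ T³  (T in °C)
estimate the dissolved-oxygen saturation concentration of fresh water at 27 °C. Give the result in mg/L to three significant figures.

C_s = 14.652 − 0.41022×27 + 0.007991×27² − 7.7774×10⁻⁵×27³ = 7.871 mg/L.

C_s ≈ 7.87 mg/L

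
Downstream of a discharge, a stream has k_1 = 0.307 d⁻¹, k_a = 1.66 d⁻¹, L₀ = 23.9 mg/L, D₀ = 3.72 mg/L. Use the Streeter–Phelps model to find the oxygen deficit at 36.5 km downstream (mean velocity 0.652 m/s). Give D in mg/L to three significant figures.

Travel time t = x/v = 36.5 km / (0.652 m/s) = 36500 m / 0.652 m/s = 55980 s = 0.6479 d.
k_1 L₀/(k_a−k_1) = 0.307×23.9/(1.66−0.307) = 7.337/1.353 = 5.423 mg/L.
e^(−k_1 t) = e^(−0.307×0.6479) = 0.8196; e^(−k_a t) = e^(−1.66×0.6479) = 0.3411.
D = 5.423 × (0.8196 − 0.3411) + 3.72 × 0.3411 = 2.595 + 1.269 = 3.864 mg/L.

D ≈ 3.86 mg/L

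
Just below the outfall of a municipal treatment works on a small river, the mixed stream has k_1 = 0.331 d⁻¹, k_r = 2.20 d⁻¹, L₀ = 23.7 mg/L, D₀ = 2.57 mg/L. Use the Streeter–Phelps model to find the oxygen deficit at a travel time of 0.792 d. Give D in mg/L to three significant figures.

k_1 L₀/(k_r−k_1) = 0.331×23.7/(2.20−0.331) = 7.845/1.869 = 4.197 mg/L.
e^(−k_1 t) = e^(−0.331×0.7920) = 0.7694; e^(−k_r t) = e^(−2.20×0.7920) = 0.1751.
D = 4.197 × (0.7694 − 0.1751) + 2.57 × 0.1751 = 2.494 + 0.4500 = 2.944 mg/L.

D ≈ 2.94 mg/L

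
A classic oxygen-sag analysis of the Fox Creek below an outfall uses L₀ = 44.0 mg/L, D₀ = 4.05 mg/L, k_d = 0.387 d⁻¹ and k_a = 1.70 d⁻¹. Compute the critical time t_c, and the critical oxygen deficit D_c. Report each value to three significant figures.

t_c = [1/(k_a−k_d)] ln[(k_a/k_d)(1 − D₀(k_a−k_d)/(k_d L₀))]
= [1/(1.70−0.387)] ln[(1.70/0.387)(1 − 4.05×1.313/(0.387×44.0))]
= (1/1.313) ln[4.393 × 0.6877] = 0.7616 × ln(3.021) = 0.7616 × 1.106 = 0.8420 d.
D_c = (k_d/k_a) L₀ e^(−k_d t_c) = (0.387/1.70) × 44.0 × e^(−0.387×0.8420) = 0.2276 × 44.0 × 0.7219 = 7.231 mg/L.

t_c ≈ 0.842 d; D_c ≈ 7.23 mg/L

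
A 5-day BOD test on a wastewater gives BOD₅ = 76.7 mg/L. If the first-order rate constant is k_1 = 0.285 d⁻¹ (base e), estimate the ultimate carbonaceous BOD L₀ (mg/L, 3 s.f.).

BOD₅ = L₀(1 − e^(−5k_1)) ⇒ L₀ = BOD₅ / (1 − e^(−5×0.285))
= 76.7 / (1 − 0.2405) = 76.7 / 0.7595 = 101.0 mg/L.

L₀ ≈ 101 mg/L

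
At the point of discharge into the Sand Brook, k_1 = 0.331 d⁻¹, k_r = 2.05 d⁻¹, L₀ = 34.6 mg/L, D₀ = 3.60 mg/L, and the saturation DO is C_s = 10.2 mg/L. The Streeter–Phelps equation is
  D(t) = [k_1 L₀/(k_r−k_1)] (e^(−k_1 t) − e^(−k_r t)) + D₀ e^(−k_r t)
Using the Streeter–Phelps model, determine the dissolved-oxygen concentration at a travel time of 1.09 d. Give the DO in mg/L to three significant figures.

DO ≈ 5.88 mg/L

k_1 L₀/(k_r−k_1) = 0.331×34.6/(2.05−0.331) = 11.45/1.719 = 6.662 mg/L.
e^(−k_1 t) = e^(−0.331×1.090) = 0.6971; e^(−k_r t) = e^(−2.05×1.090) = 0.1070.
D = 6.662 × (0.6971 − 0.1070) + 3.60 × 0.1070 = 3.931 + 0.3854 = 4.317 mg/L.
DO = C_s − D = 10.2 − 4.317 = 5.883 mg/L.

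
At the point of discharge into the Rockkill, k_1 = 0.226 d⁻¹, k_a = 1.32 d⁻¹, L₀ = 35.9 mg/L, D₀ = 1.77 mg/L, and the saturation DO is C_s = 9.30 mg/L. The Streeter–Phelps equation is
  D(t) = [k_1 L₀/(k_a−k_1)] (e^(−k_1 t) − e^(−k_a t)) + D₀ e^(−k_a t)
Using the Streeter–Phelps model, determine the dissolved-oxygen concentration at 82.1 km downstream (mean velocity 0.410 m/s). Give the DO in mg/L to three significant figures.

Travel time t = x/v = 82.1 km / (0.410 m/s) = 82100 m / 0.410 m/s = 200200 s = 2.318 d.
k_1 L₀/(k_a−k_1) = 0.226×35.9/(1.32−0.226) = 8.113/1.094 = 7.416 mg/L.
e^(−k_1 t) = e^(−0.226×2.318) = 0.5923; e^(−k_a t) = e^(−1.32×2.318) = 0.04692.
D = 7.416 × (0.5923 − 0.04692) + 1.77 × 0.04692 = 4.044 + 0.08305 = 4.128 mg/L.
DO = C_s − D = 9.30 − 4.128 = 5.172 mg/L.

DO ≈ 5.17 mg/L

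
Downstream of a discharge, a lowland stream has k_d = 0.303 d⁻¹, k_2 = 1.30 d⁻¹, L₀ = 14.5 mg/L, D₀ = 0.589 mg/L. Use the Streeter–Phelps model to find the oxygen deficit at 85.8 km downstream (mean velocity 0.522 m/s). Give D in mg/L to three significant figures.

Travel time t = x/v = 85.8 km / (0.522 m/s) = 85800 m / 0.522 m/s = 164400 s = 1.902 d.
k_d L₀/(k_2−k_d) = 0.303×14.5/(1.30−0.303) = 4.393/0.9970 = 4.407 mg/L.
e^(−k_d t) = e^(−0.303×1.902) = 0.5619; e^(−k_2 t) = e^(−1.30×1.902) = 0.08432.
D = 4.407 × (0.5619 − 0.08432) + 0.589 × 0.08432 = 2.105 + 0.04966 = 2.154 mg/L.

D ≈ 2.15 mg/L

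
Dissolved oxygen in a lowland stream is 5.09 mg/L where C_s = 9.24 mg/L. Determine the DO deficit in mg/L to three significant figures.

D ≈ 4.15 mg/L

D = C_s − C = 9.24 − 5.09 = 4.15 mg/L.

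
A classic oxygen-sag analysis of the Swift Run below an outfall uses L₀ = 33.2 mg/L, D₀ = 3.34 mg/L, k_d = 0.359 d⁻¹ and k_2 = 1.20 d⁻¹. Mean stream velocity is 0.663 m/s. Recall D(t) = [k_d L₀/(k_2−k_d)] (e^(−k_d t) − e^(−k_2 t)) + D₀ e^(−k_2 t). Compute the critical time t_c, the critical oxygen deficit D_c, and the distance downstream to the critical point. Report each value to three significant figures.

At the critical point dD/dt = 0, so k_d L₀ e^(−k_d t) = k_2 D. Substituting D(t) from the Streeter–Phelps equation and solving for t gives
t_c = ln[(k_2/k_d)(1 − D₀(k_2−k_d)/(k_d L₀))] / (k_2−k_d).
Here k_2−k_d = 0.8410 d⁻¹ and 1 − D₀(k_2−k_d)/(k_d L₀) = 1 − 3.34×0.8410/(0.359×33.2) = 0.7643, so
t_c = ln(3.343 × 0.7643) / 0.8410 = 0.9380 / 0.8410 = 1.115 d.
D_c = (k_d/k_2) L₀ e^(−k_d t_c) = (0.359/1.20) × 33.2 × e^(−0.359×1.115) = 0.2992 × 33.2 × 0.6700 = 6.655 mg/L.
x_c = v t_c = 0.663 m/s × 1.115 d × 86400 s/d = 63890 m ≈ 63.9 km.

t_c ≈ 1.12 d; D_c ≈ 6.66 mg/L; x_c ≈ 63.9 km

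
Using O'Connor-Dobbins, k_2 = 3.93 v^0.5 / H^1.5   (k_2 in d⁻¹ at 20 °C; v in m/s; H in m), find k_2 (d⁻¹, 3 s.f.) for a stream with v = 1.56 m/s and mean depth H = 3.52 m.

k_2 ≈ 0.743 d⁻¹

k_2 = 3.93 × 1.56^0.5 / 3.52^1.5 = 3.93 × 1.249 / 6.604 = 0.7433 d⁻¹.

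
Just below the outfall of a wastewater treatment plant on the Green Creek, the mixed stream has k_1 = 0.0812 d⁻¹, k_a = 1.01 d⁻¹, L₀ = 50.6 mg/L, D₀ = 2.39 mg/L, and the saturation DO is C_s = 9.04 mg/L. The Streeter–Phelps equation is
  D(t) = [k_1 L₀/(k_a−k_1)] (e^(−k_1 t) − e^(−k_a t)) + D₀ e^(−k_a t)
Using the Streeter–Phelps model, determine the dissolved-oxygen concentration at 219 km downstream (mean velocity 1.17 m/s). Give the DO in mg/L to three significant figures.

Travel time t = x/v = 219 km / (1.17 m/s) = 219000 m / 1.17 m/s = 187200 s = 2.166 d.
k_1 L₀/(k_a−k_1) = 0.0812×50.6/(1.01−0.0812) = 4.109/0.9288 = 4.424 mg/L.
e^(−k_1 t) = e^(−0.0812×2.166) = 0.8387; e^(−k_a t) = e^(−1.01×2.166) = 0.1121.
D = 4.424 × (0.8387 − 0.1121) + 2.39 × 0.1121 = 3.214 + 0.2680 = 3.482 mg/L.
DO = C_s − D = 9.04 − 3.482 = 5.558 mg/L.

DO ≈ 5.56 mg/L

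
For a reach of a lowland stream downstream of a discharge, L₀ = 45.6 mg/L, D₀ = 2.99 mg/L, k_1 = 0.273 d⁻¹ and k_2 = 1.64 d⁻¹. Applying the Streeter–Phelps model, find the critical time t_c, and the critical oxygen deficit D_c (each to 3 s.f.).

t_c = [1/(k_2−k_1)] ln[(k_2/k_1)(1 − D₀(k_2−k_1)/(k_1 L₀))]
= [1/(1.64−0.273)] ln[(1.64/0.273)(1 − 2.99×1.367/(0.273×45.6))]
= (1/1.367) ln[6.007 × 0.6717] = 0.7315 × ln(4.035) = 0.7315 × 1.395 = 1.020 d.
L(t_c) = L₀ e^(−k_1 t_c) = 45.6 × 0.7569 = 34.51 mg/L, and at the critical point k_2 D_c = k_1 L, so D_c = (0.273/1.64) × 34.51 = 5.745 mg/L.

t_c ≈ 1.02 d; D_c ≈ 5.75 mg/L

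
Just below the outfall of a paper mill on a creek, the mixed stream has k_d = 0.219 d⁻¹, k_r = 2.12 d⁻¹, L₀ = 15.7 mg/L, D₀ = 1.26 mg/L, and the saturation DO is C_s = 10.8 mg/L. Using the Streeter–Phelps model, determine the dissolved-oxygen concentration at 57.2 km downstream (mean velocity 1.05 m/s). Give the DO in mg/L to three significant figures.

DO ≈ 9.37 mg/L

Travel time t = x/v = 57.2 km / (1.05 m/s) = 57200 m / 1.05 m/s = 54480 s = 0.6305 d.
k_d L₀/(k_r−k_d) = 0.219×15.7/(2.12−0.219) = 3.438/1.901 = 1.809 mg/L.
e^(−k_d t) = e^(−0.219×0.6305) = 0.8710; e^(−k_r t) = e^(−2.12×0.6305) = 0.2627.
D = 1.809 × (0.8710 − 0.2627) + 1.26 × 0.2627 = 1.100 + 0.3310 = 1.431 mg/L.
DO = C_s − D = 10.8 − 1.431 = 9.369 mg/L.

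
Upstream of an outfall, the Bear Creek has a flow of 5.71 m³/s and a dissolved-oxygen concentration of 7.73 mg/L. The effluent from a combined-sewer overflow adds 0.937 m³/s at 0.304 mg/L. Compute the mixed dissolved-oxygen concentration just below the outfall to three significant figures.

6.68 mg/L

Flow-weighted mixing: C = (Q_r C_r + Q_w C_w)/(Q_r + Q_w)
= (5.71×7.73 + 0.937×0.304)/(5.71 + 0.937) = 44.42/6.647 = 6.683 mg/L.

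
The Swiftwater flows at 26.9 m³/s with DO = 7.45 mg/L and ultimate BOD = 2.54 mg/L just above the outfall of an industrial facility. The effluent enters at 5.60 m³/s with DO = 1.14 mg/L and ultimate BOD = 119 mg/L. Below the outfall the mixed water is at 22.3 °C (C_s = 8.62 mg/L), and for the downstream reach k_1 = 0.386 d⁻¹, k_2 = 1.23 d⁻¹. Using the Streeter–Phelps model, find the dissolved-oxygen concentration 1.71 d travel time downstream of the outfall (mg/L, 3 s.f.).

DO ≈ 4.26 mg/L

Mixed DO = (26.9×7.45 + 5.60×1.14)/(26.9+5.60) = 206.8/32.50 = 6.363 mg/L.
Mixed L₀ = (26.9×2.54 + 5.60×119)/(32.50) = 734.7/32.50 = 22.61 mg/L.
Initial deficit D₀ = C_s − DO₀ = 8.62 − 6.363 = 2.257 mg/L.
D(1.71) = [0.386×22.61/(1.23−0.386)](e^(−0.386×1.71) − e^(−1.23×1.71)) + 2.257 e^(−1.23×1.71)
= 10.34 × (0.5168 − 0.1221) + 2.257 × 0.1221 = 4.357 mg/L.
DO = 8.62 − 4.357 = 4.263 mg/L.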